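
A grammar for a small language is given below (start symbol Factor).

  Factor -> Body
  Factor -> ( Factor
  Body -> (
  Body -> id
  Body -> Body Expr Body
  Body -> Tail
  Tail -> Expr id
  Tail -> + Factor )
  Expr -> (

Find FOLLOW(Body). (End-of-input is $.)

In Factor -> Body: Body is at the end, add FOLLOW(Factor) = { $, ) }.
In Body -> Body Expr Body: add FIRST(Expr Body) = { ( }.
In Body -> Body Expr Body: Body is at the end, add FOLLOW(Body) = { $, (, ) }.
Union: FOLLOW(Body) = { $, (, ) }.

{ $, (, ) }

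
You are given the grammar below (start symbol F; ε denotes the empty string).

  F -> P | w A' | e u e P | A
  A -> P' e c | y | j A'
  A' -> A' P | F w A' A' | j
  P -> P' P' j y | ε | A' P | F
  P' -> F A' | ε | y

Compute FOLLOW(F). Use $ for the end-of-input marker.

{ $, e, j, w, y }

F is the start symbol, so $ ∈ FOLLOW(F).
In A' -> F w A' A': add FIRST(w A' A') = { w }.
In P -> F: F is at the end, add FOLLOW(P) = { $, e, j, w, y }.
In P' -> F A': add FIRST(A') = { e, j, w, y }.
Union: FOLLOW(F) = { $, e, j, w, y }.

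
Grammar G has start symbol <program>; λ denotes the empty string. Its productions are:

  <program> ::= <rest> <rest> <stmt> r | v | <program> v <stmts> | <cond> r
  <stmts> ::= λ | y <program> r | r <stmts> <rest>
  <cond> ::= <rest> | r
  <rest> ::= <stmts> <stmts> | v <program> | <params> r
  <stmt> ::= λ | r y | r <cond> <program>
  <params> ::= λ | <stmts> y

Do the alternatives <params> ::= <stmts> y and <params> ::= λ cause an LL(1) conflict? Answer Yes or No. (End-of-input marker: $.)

FIRST(<stmts> y) = { r, y } and FIRST(λ) = { λ }.
The second alternative is nullable and FOLLOW(<params>) = { r } shares r with FIRST of the first — conflict.

Yes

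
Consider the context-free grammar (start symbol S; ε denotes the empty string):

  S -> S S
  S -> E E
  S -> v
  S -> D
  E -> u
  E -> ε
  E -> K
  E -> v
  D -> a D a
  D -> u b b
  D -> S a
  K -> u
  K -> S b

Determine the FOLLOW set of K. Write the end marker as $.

In E -> K: K is at the end, add FOLLOW(E) = { $, a, b, u, v }.
Union: FOLLOW(K) = { $, a, b, u, v }.

{ $, a, b, u, v }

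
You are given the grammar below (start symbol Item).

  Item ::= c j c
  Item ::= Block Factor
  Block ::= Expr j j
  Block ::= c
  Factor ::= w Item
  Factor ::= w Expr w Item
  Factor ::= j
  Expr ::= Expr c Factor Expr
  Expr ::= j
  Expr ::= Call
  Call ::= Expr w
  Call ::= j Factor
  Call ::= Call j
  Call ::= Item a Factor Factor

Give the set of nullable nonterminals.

No nonterminal has an empty production or an RHS whose symbols are all nullable.

{ } (none)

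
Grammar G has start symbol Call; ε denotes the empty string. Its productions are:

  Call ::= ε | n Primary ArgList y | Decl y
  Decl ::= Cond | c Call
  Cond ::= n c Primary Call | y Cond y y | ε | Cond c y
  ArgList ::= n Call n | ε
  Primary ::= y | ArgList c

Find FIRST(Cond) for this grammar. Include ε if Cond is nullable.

{ c, n, y, ε }

Cond ::= n c Primary Call contributes {n}.
Cond ::= y Cond y y contributes {y}.
Cond ::= ε contributes ε.
From Cond ::= Cond c y: Cond nullable, take FIRST(Cond) ∪ {c} = { c, n, y }.
Union: FIRST(Cond) = { c, n, y, ε }.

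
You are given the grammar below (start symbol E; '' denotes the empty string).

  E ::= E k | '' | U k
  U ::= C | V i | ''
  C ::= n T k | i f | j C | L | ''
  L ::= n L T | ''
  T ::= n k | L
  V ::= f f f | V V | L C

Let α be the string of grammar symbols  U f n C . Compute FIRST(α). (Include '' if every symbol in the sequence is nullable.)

{ f, i, j, n }

Add FIRST(U)\{''} = { f, i, j, n }; U is nullable, continue.
f is a terminal; add {f} and stop.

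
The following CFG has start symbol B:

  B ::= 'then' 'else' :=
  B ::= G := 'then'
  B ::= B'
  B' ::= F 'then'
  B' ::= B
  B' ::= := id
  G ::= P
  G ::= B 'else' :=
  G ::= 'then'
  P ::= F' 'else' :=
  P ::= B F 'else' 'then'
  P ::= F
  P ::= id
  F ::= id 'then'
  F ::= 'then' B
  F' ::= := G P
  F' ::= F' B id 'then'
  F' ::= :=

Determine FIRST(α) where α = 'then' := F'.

'then' is a terminal; add {'then'} and stop.

{ 'then' }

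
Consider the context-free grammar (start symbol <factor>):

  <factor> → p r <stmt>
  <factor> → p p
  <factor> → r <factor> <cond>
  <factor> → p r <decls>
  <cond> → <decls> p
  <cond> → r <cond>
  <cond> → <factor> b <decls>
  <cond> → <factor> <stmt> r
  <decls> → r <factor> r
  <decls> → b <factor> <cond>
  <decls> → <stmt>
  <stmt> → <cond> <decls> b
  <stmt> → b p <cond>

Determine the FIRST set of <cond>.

{ b, p, r }

From <cond> → <decls> p: add FIRST(<decls>) = { b, p, r }.
<cond> → r <cond> contributes {r}.
From <cond> → <factor> b <decls>: add FIRST(<factor>) = { p, r }.
From <cond> → <factor> <stmt> r: add FIRST(<factor>) = { p, r }.
Union: FIRST(<cond>) = { b, p, r }.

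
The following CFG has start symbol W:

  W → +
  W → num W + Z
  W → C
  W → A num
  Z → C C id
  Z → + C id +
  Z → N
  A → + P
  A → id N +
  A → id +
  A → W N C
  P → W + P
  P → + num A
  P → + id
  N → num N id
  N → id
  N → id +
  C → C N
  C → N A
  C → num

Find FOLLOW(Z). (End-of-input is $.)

{ $, +, id, num }

In W → num W + Z: Z is at the end, add FOLLOW(W) = { $, +, id, num }.
Union: FOLLOW(Z) = { $, +, id, num }.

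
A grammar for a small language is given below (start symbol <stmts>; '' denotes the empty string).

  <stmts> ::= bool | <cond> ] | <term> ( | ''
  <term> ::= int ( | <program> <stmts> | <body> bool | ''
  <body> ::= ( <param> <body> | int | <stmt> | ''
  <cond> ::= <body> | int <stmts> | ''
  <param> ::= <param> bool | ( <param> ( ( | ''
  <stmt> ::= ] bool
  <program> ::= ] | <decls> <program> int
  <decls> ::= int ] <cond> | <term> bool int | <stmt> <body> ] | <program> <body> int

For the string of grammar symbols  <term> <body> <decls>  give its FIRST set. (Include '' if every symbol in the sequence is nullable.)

{ (, ], bool, int }

Add FIRST(<term>)\{''} = { (, ], bool, int }; <term> is nullable, continue.
Add FIRST(<body>)\{''} = { (, ], int }; <body> is nullable, continue.
Add FIRST(<decls>) = { (, ], bool, int }; <decls> is not nullable, stop.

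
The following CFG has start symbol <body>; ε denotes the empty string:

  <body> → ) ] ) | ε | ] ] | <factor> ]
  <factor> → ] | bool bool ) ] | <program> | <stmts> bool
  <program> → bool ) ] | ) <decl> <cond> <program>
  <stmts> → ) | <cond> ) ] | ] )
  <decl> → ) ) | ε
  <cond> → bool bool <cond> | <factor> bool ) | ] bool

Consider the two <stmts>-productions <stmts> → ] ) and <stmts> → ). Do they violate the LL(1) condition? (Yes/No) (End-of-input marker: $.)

FIRST(] )) = { ] } and FIRST()) = { ) }.
The FIRST sets are disjoint and neither alternative is nullable — no conflict.

No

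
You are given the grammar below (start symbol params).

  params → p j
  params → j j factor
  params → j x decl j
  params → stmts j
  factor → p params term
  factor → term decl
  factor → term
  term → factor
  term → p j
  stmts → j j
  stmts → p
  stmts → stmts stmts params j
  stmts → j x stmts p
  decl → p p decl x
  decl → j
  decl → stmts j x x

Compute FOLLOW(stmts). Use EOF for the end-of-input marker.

{ j, p }

In params → stmts j: add FIRST(j) = { j }.
In stmts → stmts stmts params j: add FIRST(stmts params j) = { j, p }.
In stmts → stmts stmts params j: add FIRST(params j) = { j, p }.
In stmts → j x stmts p: add FIRST(p) = { p }.
In decl → stmts j x x: add FIRST(j x x) = { j }.
Union: FOLLOW(stmts) = { j, p }.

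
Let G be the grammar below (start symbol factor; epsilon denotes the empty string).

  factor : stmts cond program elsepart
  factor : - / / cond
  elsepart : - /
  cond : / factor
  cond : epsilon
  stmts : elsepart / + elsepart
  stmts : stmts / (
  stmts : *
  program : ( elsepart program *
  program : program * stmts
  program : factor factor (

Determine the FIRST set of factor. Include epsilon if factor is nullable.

{ *, - }

From factor : stmts cond program elsepart: add FIRST(stmts) = { *, - }.
factor : - / / cond contributes {-}.
Union: FIRST(factor) = { *, - }.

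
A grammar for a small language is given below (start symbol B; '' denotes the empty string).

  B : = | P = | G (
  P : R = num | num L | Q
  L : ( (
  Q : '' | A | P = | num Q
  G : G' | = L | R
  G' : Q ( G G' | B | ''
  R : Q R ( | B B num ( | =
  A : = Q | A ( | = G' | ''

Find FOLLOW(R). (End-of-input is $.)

In P : R = num: add FIRST(= num) = { = }.
In G : R: R is at the end, add FOLLOW(G) = { (, =, num }.
In R : Q R (: add FIRST(() = { ( }.
Union: FOLLOW(R) = { (, =, num }.

{ (, =, num }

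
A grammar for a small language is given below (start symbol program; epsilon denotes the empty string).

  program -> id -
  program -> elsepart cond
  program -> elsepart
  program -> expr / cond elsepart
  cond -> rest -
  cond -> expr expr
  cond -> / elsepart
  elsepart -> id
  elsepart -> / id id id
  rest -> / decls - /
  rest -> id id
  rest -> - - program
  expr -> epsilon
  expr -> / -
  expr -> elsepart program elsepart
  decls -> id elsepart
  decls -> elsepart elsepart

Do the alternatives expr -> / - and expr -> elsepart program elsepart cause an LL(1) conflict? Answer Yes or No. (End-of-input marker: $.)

FIRST(/ -) = { / } and FIRST(elsepart program elsepart) = { /, id }.
Both contain /, so the two alternatives are not disjoint — LL(1) conflict.

Yes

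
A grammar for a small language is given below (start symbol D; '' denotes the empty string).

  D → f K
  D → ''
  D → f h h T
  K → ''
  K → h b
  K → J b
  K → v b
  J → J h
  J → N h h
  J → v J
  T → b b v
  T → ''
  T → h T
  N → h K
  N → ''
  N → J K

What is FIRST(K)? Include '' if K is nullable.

{ h, v, '' }

K → '' contributes ''.
K → h b contributes {h}.
From K → J b: add FIRST(J) = { h, v }.
K → v b contributes {v}.
Union: FIRST(K) = { h, v, '' }.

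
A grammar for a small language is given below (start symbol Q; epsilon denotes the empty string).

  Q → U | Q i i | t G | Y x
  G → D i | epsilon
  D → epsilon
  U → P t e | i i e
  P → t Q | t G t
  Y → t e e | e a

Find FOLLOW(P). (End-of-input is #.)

In U → P t e: add FIRST(t e) = { t }.
Union: FOLLOW(P) = { t }.

{ t }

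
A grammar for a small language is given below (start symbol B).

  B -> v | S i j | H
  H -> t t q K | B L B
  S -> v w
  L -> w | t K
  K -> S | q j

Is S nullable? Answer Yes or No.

No

No nonterminal in this grammar is nullable.
No production of S has an RHS whose symbols are all nullable, so S is not nullable.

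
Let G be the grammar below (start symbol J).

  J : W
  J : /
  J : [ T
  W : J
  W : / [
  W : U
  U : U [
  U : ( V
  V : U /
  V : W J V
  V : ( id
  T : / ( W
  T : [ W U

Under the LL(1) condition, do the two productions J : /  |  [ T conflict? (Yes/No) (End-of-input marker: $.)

FIRST(/) = { / } and FIRST([ T) = { [ }.
The FIRST sets are disjoint and neither alternative is nullable — no conflict.

No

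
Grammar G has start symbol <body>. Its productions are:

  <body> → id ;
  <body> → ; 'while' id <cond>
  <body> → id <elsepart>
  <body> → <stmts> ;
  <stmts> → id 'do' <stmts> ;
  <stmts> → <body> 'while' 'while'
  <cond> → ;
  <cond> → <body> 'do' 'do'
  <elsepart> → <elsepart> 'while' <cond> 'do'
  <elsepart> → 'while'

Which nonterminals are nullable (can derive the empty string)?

No nonterminal has an empty production or an RHS whose symbols are all nullable.

{ } (none)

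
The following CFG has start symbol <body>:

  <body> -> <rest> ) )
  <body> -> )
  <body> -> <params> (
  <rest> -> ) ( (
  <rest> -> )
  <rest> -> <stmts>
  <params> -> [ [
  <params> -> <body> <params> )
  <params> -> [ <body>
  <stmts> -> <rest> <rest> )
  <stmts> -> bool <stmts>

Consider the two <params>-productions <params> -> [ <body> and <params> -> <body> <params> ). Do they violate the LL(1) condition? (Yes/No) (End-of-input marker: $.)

FIRST([ <body>) = { [ } and FIRST(<body> <params> )) = { ), [, bool }.
Both contain [, so the two alternatives are not disjoint — LL(1) conflict.

Yes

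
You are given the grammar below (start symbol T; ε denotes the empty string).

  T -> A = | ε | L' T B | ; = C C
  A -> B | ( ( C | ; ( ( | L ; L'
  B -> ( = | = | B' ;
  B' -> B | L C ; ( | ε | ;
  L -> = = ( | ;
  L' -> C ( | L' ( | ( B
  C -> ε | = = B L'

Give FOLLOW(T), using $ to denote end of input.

{ $, (, ;, = }

T is the start symbol, so $ ∈ FOLLOW(T).
In T -> L' T B: add FIRST(B) = { (, ;, = }.
Union: FOLLOW(T) = { $, (, ;, = }.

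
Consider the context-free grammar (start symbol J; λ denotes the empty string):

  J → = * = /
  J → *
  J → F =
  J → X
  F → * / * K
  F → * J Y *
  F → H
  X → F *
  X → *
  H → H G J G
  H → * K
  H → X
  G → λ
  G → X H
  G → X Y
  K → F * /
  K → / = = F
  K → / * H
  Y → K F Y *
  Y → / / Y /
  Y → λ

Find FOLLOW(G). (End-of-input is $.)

{ *, /, = }

In H → H G J G: add FIRST(J G) = { *, = }.
In H → H G J G: G is at the end, add FOLLOW(H) = { *, /, = }.
Union: FOLLOW(G) = { *, /, = }.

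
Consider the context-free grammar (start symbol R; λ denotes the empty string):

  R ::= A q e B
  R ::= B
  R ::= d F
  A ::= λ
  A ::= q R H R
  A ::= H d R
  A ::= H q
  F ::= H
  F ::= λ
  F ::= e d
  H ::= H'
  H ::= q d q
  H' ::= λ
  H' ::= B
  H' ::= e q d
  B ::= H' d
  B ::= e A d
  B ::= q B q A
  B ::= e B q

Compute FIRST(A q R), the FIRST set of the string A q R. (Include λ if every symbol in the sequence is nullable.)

Add FIRST(A)\{λ} = { d, e, q }; A is nullable, continue.
q is a terminal; add {q} and stop.

{ d, e, q }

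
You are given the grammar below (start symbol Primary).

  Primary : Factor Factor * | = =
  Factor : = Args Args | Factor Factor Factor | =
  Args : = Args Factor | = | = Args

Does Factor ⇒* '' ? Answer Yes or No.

No nonterminal in this grammar is nullable.
No production of Factor has an RHS whose symbols are all nullable, so Factor is not nullable.

No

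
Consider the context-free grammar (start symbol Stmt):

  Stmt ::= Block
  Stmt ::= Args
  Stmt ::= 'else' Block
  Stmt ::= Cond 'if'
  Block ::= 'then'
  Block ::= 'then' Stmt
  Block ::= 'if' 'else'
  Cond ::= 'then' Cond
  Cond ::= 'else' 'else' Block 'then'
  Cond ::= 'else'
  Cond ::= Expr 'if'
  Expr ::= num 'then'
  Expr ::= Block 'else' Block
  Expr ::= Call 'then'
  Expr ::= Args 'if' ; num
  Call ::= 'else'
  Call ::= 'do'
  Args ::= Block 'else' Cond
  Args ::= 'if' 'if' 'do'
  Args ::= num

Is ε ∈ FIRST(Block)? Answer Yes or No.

No

No nonterminal in this grammar is nullable.
No production of Block has an RHS whose symbols are all nullable, so Block is not nullable.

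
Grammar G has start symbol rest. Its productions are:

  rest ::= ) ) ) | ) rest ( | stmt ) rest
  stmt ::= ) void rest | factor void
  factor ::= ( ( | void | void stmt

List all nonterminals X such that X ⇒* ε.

{ } (none)

No nonterminal has an empty production or an RHS whose symbols are all nullable.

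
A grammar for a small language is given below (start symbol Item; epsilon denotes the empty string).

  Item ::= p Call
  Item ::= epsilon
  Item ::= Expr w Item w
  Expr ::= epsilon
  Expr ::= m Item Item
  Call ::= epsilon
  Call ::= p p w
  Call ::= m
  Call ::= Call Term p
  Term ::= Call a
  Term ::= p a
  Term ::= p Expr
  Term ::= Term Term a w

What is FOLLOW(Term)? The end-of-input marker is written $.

{ a, m, p }

In Call ::= Call Term p: add FIRST(p) = { p }.
In Term ::= Term Term a w: add FIRST(Term a w) = { a, m, p }.
In Term ::= Term Term a w: add FIRST(a w) = { a }.
Union: FOLLOW(Term) = { a, m, p }.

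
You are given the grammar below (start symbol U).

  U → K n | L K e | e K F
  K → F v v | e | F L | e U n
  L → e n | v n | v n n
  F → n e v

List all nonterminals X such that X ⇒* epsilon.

{ } (none)

No nonterminal has an empty production or an RHS whose symbols are all nullable.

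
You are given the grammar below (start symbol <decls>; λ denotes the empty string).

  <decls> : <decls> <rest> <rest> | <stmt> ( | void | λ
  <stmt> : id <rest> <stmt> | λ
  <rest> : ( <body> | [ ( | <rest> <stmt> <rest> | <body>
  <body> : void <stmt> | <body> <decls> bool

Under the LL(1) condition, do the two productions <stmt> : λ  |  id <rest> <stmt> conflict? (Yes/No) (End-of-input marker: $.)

FIRST(λ) = { λ } and FIRST(id <rest> <stmt>) = { id }.
The first alternative is nullable and FOLLOW(<stmt>) = { $, (, [, bool, id, void } shares id with FIRST of the second — conflict.

Yes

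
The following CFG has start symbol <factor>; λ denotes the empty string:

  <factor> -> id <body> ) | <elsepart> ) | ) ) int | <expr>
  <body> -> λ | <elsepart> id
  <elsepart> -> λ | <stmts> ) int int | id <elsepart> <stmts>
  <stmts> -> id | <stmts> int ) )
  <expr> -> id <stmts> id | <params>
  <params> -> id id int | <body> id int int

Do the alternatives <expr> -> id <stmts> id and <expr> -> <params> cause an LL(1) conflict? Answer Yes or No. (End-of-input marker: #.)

FIRST(id <stmts> id) = { id } and FIRST(<params>) = { id }.
Both contain id, so the two alternatives are not disjoint — LL(1) conflict.

Yes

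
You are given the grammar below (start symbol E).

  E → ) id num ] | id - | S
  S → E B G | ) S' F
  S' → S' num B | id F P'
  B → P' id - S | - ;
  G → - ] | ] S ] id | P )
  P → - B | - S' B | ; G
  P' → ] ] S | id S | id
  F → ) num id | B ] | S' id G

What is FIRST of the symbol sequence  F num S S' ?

Add FIRST(F) = { ), -, ], id }; F is not nullable, stop.

{ ), -, ], id }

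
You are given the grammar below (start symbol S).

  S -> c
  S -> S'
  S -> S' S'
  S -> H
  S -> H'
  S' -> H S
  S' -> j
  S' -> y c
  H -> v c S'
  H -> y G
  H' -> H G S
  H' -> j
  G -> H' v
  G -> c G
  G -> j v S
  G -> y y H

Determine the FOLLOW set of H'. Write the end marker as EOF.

{ EOF, c, j, v, y }

In S -> H': H' is at the end, add FOLLOW(S) = { EOF, c, j, v, y }.
In G -> H' v: add FIRST(v) = { v }.
Union: FOLLOW(H') = { EOF, c, j, v, y }.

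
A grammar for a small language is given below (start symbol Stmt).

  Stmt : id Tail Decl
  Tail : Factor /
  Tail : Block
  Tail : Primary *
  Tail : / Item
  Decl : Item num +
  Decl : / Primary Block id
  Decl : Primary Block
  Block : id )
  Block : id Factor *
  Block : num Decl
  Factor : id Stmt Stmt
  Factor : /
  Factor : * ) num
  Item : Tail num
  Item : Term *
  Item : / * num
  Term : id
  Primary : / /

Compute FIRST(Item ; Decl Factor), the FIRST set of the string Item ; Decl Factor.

Add FIRST(Item) = { *, /, id, num }; Item is not nullable, stop.

{ *, /, id, num }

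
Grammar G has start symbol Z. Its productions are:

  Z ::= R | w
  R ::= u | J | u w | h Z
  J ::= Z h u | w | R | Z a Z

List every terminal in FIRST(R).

{ h, u, w }

R ::= u contributes {u}.
From R ::= J: add FIRST(J) = { h, u, w }.
R ::= u w contributes {u}.
R ::= h Z contributes {h}.
Union: FIRST(R) = { h, u, w }.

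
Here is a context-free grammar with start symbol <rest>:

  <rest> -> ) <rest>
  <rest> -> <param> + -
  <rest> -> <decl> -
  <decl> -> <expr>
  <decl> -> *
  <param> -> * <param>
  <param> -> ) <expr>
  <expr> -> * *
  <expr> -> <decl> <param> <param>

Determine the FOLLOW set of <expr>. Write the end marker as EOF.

In <decl> -> <expr>: <expr> is at the end, add FOLLOW(<decl>) = { ), *, - }.
In <param> -> ) <expr>: <expr> is at the end, add FOLLOW(<param>) = { ), *, +, - }.
Union: FOLLOW(<expr>) = { ), *, +, - }.

{ ), *, +, - }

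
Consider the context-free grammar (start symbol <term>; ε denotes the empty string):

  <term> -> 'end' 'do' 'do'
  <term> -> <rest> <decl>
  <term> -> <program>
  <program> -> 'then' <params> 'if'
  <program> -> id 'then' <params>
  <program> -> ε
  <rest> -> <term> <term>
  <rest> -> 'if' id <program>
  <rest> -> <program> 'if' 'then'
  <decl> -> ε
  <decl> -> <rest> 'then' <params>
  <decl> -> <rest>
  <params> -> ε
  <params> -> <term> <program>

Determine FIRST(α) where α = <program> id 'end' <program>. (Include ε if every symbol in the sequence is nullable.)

{ 'then', id }

Add FIRST(<program>)\{ε} = { 'then', id }; <program> is nullable, continue.
id is a terminal; add {id} and stop.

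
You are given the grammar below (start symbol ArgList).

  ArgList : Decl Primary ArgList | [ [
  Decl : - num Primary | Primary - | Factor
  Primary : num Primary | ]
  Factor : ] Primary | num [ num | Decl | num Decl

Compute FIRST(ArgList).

{ -, [, ], num }

From ArgList : Decl Primary ArgList: add FIRST(Decl) = { -, ], num }.
ArgList : [ [ contributes {[}.
Union: FIRST(ArgList) = { -, [, ], num }.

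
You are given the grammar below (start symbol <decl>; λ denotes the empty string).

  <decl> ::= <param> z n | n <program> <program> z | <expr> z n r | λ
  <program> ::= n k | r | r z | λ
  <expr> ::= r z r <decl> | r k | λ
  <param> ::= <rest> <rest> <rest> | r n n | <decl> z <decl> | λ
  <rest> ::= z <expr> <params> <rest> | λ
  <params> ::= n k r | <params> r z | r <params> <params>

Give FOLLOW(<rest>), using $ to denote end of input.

{ z }

In <param> ::= <rest> <rest> <rest>: add FIRST(<rest> <rest>)\{λ} = { z }.
  Since <rest> <rest> is nullable, also add FOLLOW(<param>) = { z }.
In <param> ::= <rest> <rest> <rest>: add FIRST(<rest>)\{λ} = { z }.
  Since <rest> is nullable, also add FOLLOW(<param>) = { z }.
In <param> ::= <rest> <rest> <rest>: <rest> is at the end, add FOLLOW(<param>) = { z }.
In <rest> ::= z <expr> <params> <rest>: <rest> is at the end, add FOLLOW(<rest>) = { z }.
Union: FOLLOW(<rest>) = { z }.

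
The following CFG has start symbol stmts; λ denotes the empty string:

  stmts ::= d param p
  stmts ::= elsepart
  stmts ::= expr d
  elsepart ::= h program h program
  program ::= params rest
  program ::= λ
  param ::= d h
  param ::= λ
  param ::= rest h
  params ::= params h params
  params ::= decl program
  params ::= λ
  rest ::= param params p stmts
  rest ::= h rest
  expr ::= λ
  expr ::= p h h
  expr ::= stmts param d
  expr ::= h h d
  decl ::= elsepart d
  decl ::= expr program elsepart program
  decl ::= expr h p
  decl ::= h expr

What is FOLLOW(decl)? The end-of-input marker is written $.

{ d, h, p }

In params ::= decl program: add FIRST(program)\{λ} = { d, h, p }.
  Since program is nullable, also add FOLLOW(params) = { d, h, p }.
Union: FOLLOW(decl) = { d, h, p }.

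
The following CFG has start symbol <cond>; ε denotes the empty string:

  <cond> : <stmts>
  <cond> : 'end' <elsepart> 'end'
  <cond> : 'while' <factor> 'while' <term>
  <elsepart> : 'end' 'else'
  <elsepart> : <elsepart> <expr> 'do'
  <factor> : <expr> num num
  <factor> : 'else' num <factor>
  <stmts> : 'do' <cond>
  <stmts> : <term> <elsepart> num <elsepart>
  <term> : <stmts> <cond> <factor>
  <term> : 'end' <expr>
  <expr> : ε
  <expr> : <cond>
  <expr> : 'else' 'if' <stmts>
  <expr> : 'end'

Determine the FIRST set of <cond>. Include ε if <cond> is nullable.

{ 'do', 'end', 'while' }

From <cond> : <stmts>: add FIRST(<stmts>) = { 'do', 'end' }.
<cond> : 'end' <elsepart> 'end' contributes {'end'}.
<cond> : 'while' <factor> 'while' <term> contributes {'while'}.
Union: FIRST(<cond>) = { 'do', 'end', 'while' }.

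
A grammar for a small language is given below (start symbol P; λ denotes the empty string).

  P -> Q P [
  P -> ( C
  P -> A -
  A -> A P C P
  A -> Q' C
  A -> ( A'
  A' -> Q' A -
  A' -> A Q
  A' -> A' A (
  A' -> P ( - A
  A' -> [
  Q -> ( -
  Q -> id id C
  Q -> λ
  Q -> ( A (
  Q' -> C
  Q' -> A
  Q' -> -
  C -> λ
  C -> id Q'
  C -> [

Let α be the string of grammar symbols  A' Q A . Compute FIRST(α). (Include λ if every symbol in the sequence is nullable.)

{ (, -, [, id, λ }

Add FIRST(A')\{λ} = { (, -, [, id }; A' is nullable, continue.
Add FIRST(Q)\{λ} = { (, id }; Q is nullable, continue.
Add FIRST(A)\{λ} = { (, -, [, id }; A is nullable, continue.
Every symbol is nullable, so include λ.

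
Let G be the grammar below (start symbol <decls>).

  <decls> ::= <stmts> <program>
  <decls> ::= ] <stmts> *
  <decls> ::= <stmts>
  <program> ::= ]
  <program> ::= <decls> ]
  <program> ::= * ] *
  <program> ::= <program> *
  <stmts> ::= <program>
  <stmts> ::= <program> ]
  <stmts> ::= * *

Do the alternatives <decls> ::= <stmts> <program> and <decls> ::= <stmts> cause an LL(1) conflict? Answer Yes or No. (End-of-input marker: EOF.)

FIRST(<stmts> <program>) = { *, ] } and FIRST(<stmts>) = { *, ] }.
Both contain *, so the two alternatives are not disjoint — LL(1) conflict.

Yes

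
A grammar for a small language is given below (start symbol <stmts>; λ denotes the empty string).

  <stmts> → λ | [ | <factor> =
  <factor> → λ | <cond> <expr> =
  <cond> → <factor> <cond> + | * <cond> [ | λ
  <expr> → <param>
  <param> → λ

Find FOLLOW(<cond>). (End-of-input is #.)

{ +, =, [ }

In <factor> → <cond> <expr> =: add FIRST(<expr> =) = { = }.
In <cond> → <factor> <cond> +: add FIRST(+) = { + }.
In <cond> → * <cond> [: add FIRST([) = { [ }.
Union: FOLLOW(<cond>) = { +, =, [ }.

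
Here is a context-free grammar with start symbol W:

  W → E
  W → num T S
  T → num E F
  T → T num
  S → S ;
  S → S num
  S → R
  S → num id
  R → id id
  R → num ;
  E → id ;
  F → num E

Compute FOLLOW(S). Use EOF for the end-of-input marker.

{ EOF, ;, num }

In W → num T S: S is at the end, add FOLLOW(W) = { EOF }.
In S → S ;: add FIRST(;) = { ; }.
In S → S num: add FIRST(num) = { num }.
Union: FOLLOW(S) = { EOF, ;, num }.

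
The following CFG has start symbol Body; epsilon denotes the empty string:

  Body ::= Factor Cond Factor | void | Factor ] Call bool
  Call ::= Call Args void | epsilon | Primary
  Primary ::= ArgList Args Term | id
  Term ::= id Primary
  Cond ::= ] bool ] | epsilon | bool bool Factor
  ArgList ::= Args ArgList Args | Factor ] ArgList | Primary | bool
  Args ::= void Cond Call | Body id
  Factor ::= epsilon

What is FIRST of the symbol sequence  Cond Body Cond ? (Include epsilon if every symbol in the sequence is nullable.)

{ ], bool, void, epsilon }

Add FIRST(Cond)\{epsilon} = { ], bool }; Cond is nullable, continue.
Add FIRST(Body)\{epsilon} = { ], bool, void }; Body is nullable, continue.
Add FIRST(Cond)\{epsilon} = { ], bool }; Cond is nullable, continue.
Every symbol is nullable, so include epsilon.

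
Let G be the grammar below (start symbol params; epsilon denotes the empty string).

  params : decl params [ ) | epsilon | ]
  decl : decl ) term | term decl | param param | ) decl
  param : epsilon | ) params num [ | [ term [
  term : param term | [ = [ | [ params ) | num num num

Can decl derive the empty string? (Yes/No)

decl : param param and each of param, param is nullable, so decl ⇒* epsilon.

Yes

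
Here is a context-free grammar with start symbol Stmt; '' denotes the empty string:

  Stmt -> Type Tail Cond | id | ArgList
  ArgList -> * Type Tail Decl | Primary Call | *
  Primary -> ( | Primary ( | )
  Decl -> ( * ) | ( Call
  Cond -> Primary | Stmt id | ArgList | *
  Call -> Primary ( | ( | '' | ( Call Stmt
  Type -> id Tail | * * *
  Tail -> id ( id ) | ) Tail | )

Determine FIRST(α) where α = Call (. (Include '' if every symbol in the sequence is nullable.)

Add FIRST(Call)\{''} = { (, ) }; Call is nullable, continue.
( is a terminal; add {(} and stop.

{ (, ) }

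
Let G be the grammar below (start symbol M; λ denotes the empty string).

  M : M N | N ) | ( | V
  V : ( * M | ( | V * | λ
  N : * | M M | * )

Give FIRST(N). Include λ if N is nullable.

{ (, ), *, λ }

N : * contributes {*}.
From N : M M: M, M nullable, take FIRST(M) ∪ FIRST(M) = { (, ), * }; also λ since the whole RHS is nullable.
N : * ) contributes {*}.
Union: FIRST(N) = { (, ), *, λ }.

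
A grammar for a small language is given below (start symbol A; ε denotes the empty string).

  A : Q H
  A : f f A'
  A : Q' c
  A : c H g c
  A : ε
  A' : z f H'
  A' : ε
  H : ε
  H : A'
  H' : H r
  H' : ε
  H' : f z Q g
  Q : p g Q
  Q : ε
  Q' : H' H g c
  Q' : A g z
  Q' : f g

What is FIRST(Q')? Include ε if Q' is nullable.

From Q' : H' H g c: H', H nullable, take FIRST(H') ∪ FIRST(H) ∪ {g} = { f, g, r, z }.
From Q' : A g z: A nullable, take FIRST(A) ∪ {g} = { c, f, g, p, r, z }.
Q' : f g contributes {f}.
Union: FIRST(Q') = { c, f, g, p, r, z }.

{ c, f, g, p, r, z }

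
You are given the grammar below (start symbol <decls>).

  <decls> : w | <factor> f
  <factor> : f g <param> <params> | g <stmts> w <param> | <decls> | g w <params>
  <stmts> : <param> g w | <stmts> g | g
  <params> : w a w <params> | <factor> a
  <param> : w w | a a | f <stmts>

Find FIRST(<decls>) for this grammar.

<decls> : w contributes {w}.
From <decls> : <factor> f: add FIRST(<factor>) = { f, g, w }.
Union: FIRST(<decls>) = { f, g, w }.

{ f, g, w }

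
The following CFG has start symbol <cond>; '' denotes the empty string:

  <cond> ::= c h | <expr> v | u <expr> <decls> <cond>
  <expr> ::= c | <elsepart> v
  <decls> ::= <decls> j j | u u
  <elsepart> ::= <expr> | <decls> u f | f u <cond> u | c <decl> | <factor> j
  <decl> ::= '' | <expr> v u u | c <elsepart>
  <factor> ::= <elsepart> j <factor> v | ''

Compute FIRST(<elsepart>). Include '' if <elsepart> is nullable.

{ c, f, j, u }

From <elsepart> ::= <expr>: add FIRST(<expr>) = { c, f, j, u }.
From <elsepart> ::= <decls> u f: add FIRST(<decls>) = { u }.
<elsepart> ::= f u <cond> u contributes {f}.
<elsepart> ::= c <decl> contributes {c}.
From <elsepart> ::= <factor> j: <factor> nullable, take FIRST(<factor>) ∪ {j} = { c, f, j, u }.
Union: FIRST(<elsepart>) = { c, f, j, u }.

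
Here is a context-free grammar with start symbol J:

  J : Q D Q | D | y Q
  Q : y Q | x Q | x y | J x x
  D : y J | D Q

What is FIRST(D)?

D : y J contributes {y}.
From D : D Q: add FIRST(D) = { y }.
Union: FIRST(D) = { y }.

{ y }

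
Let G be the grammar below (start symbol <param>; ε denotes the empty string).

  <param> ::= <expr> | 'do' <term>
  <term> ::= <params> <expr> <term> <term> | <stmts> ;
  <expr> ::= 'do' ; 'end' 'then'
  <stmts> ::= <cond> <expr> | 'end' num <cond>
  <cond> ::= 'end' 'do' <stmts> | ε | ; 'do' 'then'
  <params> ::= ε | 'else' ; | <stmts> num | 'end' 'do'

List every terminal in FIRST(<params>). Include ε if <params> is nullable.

<params> ::= ε contributes ε.
<params> ::= 'else' ; contributes {'else'}.
From <params> ::= <stmts> num: add FIRST(<stmts>) = { 'do', 'end', ; }.
<params> ::= 'end' 'do' contributes {'end'}.
Union: FIRST(<params>) = { 'do', 'else', 'end', ;, ε }.

{ 'do', 'else', 'end', ;, ε }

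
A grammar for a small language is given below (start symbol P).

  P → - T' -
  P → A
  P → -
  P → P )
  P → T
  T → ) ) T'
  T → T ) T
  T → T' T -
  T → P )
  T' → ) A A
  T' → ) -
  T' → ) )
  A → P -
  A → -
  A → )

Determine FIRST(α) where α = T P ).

Add FIRST(T) = { ), - }; T is not nullable, stop.

{ ), - }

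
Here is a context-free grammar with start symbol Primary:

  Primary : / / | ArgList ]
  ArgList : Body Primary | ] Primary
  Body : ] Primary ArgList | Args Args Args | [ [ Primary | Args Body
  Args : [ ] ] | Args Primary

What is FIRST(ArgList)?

From ArgList : Body Primary: add FIRST(Body) = { [, ] }.
ArgList : ] Primary contributes {]}.
Union: FIRST(ArgList) = { [, ] }.

{ [, ] }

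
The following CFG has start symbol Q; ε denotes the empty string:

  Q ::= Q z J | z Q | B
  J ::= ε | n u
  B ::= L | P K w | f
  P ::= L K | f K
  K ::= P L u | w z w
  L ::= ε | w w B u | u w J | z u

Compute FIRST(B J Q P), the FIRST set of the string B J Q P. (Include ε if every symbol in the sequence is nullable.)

{ f, n, u, w, z }

Add FIRST(B)\{ε} = { f, u, w, z }; B is nullable, continue.
Add FIRST(J)\{ε} = { n }; J is nullable, continue.
Add FIRST(Q)\{ε} = { f, u, w, z }; Q is nullable, continue.
Add FIRST(P) = { f, u, w, z }; P is not nullable, stop.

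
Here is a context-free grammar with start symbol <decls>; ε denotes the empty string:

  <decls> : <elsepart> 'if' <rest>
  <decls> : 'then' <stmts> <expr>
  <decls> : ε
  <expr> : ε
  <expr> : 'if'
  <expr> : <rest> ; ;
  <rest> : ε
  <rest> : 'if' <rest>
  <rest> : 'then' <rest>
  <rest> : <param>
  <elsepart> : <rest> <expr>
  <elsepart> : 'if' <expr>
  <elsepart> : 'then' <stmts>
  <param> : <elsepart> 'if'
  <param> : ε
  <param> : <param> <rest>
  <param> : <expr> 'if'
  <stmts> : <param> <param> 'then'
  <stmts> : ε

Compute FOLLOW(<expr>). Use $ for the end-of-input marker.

{ $, 'if' }

In <decls> : 'then' <stmts> <expr>: <expr> is at the end, add FOLLOW(<decls>) = { $ }.
In <elsepart> : <rest> <expr>: <expr> is at the end, add FOLLOW(<elsepart>) = { 'if' }.
In <elsepart> : 'if' <expr>: <expr> is at the end, add FOLLOW(<elsepart>) = { 'if' }.
In <param> : <expr> 'if': add FIRST('if') = { 'if' }.
Union: FOLLOW(<expr>) = { $, 'if' }.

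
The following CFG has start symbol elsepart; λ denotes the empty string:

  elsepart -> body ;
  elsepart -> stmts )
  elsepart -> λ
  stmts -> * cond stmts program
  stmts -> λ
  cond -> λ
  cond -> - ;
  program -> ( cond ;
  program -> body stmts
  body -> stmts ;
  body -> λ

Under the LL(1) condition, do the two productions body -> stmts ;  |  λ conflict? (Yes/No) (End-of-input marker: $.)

Yes

FIRST(stmts ;) = { *, ; } and FIRST(λ) = { λ }.
The second alternative is nullable and FOLLOW(body) = { (, ), *, ; } shares * with FIRST of the first — conflict.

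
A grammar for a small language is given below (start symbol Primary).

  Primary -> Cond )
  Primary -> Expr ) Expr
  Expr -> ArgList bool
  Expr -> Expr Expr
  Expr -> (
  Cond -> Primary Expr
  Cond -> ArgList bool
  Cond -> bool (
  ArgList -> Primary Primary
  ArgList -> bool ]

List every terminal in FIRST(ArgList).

From ArgList -> Primary Primary: add FIRST(Primary) = { (, bool }.
ArgList -> bool ] contributes {bool}.
Union: FIRST(ArgList) = { (, bool }.

{ (, bool }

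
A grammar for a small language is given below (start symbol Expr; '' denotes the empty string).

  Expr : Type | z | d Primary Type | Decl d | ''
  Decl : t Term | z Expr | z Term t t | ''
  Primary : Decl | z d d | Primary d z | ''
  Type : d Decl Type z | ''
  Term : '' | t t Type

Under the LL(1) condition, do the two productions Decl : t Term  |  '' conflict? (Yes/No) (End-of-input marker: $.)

FIRST(t Term) = { t } and FIRST('') = { '' }.
The second is nullable but FOLLOW(Decl) = { $, d, z } is disjoint from FIRST of the first.

No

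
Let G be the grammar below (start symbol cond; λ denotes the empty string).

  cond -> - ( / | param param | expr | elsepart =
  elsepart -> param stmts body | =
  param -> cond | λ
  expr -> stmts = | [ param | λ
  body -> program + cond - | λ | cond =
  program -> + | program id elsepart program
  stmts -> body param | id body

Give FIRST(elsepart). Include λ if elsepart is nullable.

From elsepart -> param stmts body: param, stmts, body nullable, take FIRST(param) ∪ FIRST(stmts) ∪ FIRST(body) = { +, -, =, [, id }; also λ since the whole RHS is nullable.
elsepart -> = contributes {=}.
Union: FIRST(elsepart) = { +, -, =, [, id, λ }.

{ +, -, =, [, id, λ }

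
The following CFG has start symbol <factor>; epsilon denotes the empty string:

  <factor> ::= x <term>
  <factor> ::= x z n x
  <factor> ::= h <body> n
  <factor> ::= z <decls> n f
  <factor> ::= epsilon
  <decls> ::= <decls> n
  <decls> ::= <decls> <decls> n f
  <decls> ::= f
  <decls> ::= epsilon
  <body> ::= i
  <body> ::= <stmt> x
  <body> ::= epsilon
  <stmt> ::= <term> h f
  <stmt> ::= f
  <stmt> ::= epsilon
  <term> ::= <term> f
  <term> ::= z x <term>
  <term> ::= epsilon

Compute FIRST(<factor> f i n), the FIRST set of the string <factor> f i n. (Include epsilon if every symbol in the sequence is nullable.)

{ f, h, x, z }

Add FIRST(<factor>)\{epsilon} = { h, x, z }; <factor> is nullable, continue.
f is a terminal; add {f} and stop.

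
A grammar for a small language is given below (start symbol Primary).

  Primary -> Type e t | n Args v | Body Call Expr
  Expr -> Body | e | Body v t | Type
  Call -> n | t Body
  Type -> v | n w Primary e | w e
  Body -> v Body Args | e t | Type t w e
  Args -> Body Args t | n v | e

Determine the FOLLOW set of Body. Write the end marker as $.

{ $, e, n, t, v, w }

In Primary -> Body Call Expr: add FIRST(Call Expr) = { n, t }.
In Expr -> Body: Body is at the end, add FOLLOW(Expr) = { $, e }.
In Expr -> Body v t: add FIRST(v t) = { v }.
In Call -> t Body: Body is at the end, add FOLLOW(Call) = { e, n, v, w }.
In Body -> v Body Args: add FIRST(Args) = { e, n, v, w }.
In Args -> Body Args t: add FIRST(Args t) = { e, n, v, w }.
Union: FOLLOW(Body) = { $, e, n, t, v, w }.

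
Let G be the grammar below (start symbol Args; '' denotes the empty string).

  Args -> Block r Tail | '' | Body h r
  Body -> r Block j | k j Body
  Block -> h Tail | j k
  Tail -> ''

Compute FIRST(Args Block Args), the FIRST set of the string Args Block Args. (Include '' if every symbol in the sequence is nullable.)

{ h, j, k, r }

Add FIRST(Args)\{''} = { h, j, k, r }; Args is nullable, continue.
Add FIRST(Block) = { h, j }; Block is not nullable, stop.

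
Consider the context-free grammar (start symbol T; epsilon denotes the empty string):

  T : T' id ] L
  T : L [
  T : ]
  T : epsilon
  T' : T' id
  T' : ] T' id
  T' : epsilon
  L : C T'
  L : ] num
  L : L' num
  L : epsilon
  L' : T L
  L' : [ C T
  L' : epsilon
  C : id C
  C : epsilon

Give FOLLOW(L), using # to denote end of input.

{ #, [, ], id, num }

In T : T' id ] L: L is at the end, add FOLLOW(T) = { #, [, ], id, num }.
In T : L [: add FIRST([) = { [ }.
In L' : T L: L is at the end, add FOLLOW(L') = { num }.
Union: FOLLOW(L) = { #, [, ], id, num }.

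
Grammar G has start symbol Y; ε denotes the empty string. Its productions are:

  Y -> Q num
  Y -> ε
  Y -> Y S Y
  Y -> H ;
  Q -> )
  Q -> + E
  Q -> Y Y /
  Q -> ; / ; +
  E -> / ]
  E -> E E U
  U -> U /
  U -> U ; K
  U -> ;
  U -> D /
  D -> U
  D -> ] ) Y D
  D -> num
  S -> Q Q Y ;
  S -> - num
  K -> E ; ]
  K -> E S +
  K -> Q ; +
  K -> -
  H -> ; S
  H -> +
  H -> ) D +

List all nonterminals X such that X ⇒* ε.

Directly nullable (have an ε-production): Y.
No other nonterminal has a production whose RHS symbols are all nullable.

{ Y }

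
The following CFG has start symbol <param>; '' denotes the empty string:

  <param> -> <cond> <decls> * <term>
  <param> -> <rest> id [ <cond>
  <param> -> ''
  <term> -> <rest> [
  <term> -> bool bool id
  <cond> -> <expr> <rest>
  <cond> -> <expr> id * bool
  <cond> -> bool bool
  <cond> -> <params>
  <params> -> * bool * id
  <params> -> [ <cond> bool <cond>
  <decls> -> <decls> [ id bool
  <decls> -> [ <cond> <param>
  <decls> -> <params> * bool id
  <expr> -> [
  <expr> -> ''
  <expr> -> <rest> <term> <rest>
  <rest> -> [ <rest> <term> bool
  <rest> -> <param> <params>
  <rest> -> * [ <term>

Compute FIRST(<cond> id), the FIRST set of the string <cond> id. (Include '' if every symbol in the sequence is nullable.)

{ *, [, bool, id }

Add FIRST(<cond>) = { *, [, bool, id }; <cond> is not nullable, stop.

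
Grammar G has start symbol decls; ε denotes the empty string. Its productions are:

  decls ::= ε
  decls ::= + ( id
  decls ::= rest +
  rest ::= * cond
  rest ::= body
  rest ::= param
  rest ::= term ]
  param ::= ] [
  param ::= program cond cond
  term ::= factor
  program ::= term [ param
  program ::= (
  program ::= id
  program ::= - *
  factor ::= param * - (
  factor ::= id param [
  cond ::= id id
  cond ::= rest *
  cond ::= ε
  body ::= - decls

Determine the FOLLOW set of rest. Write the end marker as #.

{ *, + }

In decls ::= rest +: add FIRST(+) = { + }.
In cond ::= rest *: add FIRST(*) = { * }.
Union: FOLLOW(rest) = { *, + }.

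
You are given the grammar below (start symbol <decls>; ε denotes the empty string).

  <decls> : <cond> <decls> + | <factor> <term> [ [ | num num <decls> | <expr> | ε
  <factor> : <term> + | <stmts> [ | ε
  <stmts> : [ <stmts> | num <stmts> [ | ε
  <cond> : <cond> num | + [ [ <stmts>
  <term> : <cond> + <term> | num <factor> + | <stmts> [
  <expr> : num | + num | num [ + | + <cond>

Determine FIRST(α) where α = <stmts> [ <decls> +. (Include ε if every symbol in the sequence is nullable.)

Add FIRST(<stmts>)\{ε} = { [, num }; <stmts> is nullable, continue.
[ is a terminal; add {[} and stop.

{ [, num }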